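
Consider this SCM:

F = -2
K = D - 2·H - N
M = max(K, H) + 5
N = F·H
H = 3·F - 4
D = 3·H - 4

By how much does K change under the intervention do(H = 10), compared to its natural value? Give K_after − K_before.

do(H=10) replaces the equation H = 3·F - 4 with the constant H = 10.
D = 3·H - 4  [with H=10]  = 26
N = F·H  [with F=-2, H=10]  = -20
K = D - 2·H - N  [with D=26, H=10, N=-20]  = 26
Without intervention: H = 3·F - 4  [with F=-2]  = -10; D = 3·H - 4  [with H=-10]  = -34; N = F·H  [with F=-2, H=-10]  = 20; K = D - 2·H - N  [with D=-34, H=-10, N=20]  = -34.
Change = 26 − (-34) = 60.

60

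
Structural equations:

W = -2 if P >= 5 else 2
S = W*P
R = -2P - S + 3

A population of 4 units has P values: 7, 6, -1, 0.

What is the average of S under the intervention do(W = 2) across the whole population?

6

Under do(W=2), W's equation is replaced by W=2 for every unit. Per-unit S: 14, 12, -2, 0. Mean = 6.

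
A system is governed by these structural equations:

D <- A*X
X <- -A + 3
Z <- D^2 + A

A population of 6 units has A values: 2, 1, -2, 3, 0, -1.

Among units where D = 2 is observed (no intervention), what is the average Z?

Observing D=2 restricts to units where D's equation naturally yields 2: A ∈ {2, 1}. In that subpopulation Z = 6, 5, mean 5.5.

5.5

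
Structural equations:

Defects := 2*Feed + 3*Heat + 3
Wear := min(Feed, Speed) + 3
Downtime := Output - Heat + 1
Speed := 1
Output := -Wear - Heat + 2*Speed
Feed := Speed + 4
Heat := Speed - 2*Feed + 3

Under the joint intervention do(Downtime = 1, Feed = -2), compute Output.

Under do(Downtime = 1, Feed = -2), each intervened variable's structural equation is replaced by its fixed value.
Heat = Speed - 2*Feed + 3  [with Speed=1, Feed=-2]  = 8
Wear = min(Feed, Speed) + 3  [with Feed=-2, Speed=1]  = 1
Output = -Wear - Heat + 2*Speed  [with Wear=1, Heat=8, Speed=1]  = -7

-7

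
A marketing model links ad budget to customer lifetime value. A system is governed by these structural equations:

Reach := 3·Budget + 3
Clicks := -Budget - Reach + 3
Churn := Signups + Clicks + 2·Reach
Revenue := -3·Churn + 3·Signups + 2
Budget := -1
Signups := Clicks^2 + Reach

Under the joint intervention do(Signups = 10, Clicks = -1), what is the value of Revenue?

The joint intervention fixes Signups = 10, Clicks = -1, removing each variable's own equation.
Reach = 3·Budget + 3  [with Budget=-1]  = 0
Churn = Signups + Clicks + 2·Reach  [with Signups=10, Clicks=-1, Reach=0]  = 9
Revenue = -3·Churn + 3·Signups + 2  [with Churn=9, Signups=10]  = 5

5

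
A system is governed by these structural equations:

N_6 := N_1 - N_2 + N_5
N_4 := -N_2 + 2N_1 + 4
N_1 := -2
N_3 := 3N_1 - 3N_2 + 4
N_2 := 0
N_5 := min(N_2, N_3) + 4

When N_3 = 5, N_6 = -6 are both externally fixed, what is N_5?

The joint intervention fixes N_3 = 5, N_6 = -6, removing each variable's own equation.
N_5 = min(N_2, N_3) + 4  [with N_2=0, N_3=5]  = 4

4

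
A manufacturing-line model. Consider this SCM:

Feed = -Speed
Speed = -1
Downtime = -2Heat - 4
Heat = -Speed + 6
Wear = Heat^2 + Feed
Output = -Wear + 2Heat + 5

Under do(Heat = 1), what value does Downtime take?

The intervention breaks the incoming arrows to Heat: Heat = -Speed + 6 no longer applies, and Heat = 1.
Downtime = -2Heat - 4  [with Heat=1]  = -6

-6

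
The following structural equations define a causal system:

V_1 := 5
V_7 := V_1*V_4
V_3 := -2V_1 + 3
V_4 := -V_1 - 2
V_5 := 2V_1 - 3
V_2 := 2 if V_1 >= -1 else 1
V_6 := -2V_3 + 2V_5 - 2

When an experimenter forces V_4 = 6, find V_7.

30

The intervention breaks the incoming arrows to V_4: V_4 := -V_1 - 2 no longer applies, and V_4 = 6.
V_7 = V_1*V_4  [with V_1=5, V_4=6]  = 30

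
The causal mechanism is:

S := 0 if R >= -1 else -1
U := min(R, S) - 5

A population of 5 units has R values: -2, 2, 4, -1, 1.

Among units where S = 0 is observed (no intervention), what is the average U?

Observing S=0 restricts to units where S's equation naturally yields 0: R ∈ {2, 4, -1, 1}. In that subpopulation U = -5, -5, -6, -5, mean -5.25.

-5.25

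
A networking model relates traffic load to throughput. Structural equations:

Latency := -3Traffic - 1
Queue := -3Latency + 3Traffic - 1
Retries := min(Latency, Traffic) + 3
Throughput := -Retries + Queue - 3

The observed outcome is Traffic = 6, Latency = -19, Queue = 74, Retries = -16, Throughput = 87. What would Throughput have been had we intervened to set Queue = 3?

do(Queue=3) replaces the equation Queue := -3Latency + 3Traffic - 1 with the constant Queue = 3.
Latency = -3Traffic - 1  [with Traffic=6]  = -19
Retries = min(Latency, Traffic) + 3  [with Latency=-19, Traffic=6]  = -16
Throughput = -Retries + Queue - 3  [with Retries=-16, Queue=3]  = 16

16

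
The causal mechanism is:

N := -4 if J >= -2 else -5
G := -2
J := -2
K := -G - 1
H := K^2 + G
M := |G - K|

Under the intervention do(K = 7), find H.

47

do(K=7) replaces the equation K := -G - 1 with the constant K = 7.
H = K^2 + G  [with K=7, G=-2]  = 47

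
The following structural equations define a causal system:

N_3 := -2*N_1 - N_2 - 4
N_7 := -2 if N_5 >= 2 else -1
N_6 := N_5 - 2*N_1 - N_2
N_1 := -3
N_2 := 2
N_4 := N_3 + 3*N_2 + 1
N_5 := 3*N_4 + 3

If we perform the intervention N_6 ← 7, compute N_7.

-2

Intervening sets N_6 = 7 and removes its equation (N_6 := N_5 - 2*N_1 - N_2).
No directed path runs from N_6 to N_7, so N_7 keeps its natural value.
N_3 = -2*N_1 - N_2 - 4  [with N_1=-3, N_2=2]  = 0
N_4 = N_3 + 3*N_2 + 1  [with N_3=0, N_2=2]  = 7
N_5 = 3*N_4 + 3  [with N_4=7]  = 24
N_7 = -2 if N_5 >= 2 else -1  [with N_5=24]  = -2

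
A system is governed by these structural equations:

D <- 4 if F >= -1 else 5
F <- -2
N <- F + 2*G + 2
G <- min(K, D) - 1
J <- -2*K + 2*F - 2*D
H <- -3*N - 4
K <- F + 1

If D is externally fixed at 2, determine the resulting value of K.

The intervention breaks the incoming arrows to D: D <- 4 if F >= -1 else 5 no longer applies, and D = 2.
Since K is not a descendant of the intervened variable, it is unaffected.
K = F + 1  [with F=-2]  = -1

-1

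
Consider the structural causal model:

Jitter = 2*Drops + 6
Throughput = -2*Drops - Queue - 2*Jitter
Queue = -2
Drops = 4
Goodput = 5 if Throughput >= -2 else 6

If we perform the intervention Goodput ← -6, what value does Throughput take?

-34

The intervention breaks the incoming arrows to Goodput: Goodput = 5 if Throughput >= -2 else 6 no longer applies, and Goodput = -6.
Since Throughput is not a descendant of the intervened variable, it is unaffected.
Jitter = 2*Drops + 6  [with Drops=4]  = 14
Throughput = -2*Drops - Queue - 2*Jitter  [with Drops=4, Queue=-2, Jitter=14]  = -34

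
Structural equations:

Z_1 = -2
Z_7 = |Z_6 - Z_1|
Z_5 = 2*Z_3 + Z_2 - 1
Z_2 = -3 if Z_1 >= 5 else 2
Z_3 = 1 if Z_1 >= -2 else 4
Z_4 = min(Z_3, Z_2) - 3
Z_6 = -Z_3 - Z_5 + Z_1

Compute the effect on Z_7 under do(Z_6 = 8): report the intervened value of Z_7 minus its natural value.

6

Intervening sets Z_6 = 8 and removes its equation (Z_6 = -Z_3 - Z_5 + Z_1).
Z_7 = |Z_6 - Z_1|  [with Z_6=8, Z_1=-2]  = 10
Without intervention: Z_2 = -3 if Z_1 >= 5 else 2  [with Z_1=-2]  = 2; Z_3 = 1 if Z_1 >= -2 else 4  [with Z_1=-2]  = 1; Z_5 = 2*Z_3 + Z_2 - 1  [with Z_3=1, Z_2=2]  = 3; Z_6 = -Z_3 - Z_5 + Z_1  [with Z_3=1, Z_5=3, Z_1=-2]  = -6; Z_7 = |Z_6 - Z_1|  [with Z_6=-6, Z_1=-2]  = 4.
Change = 10 − 4 = 6.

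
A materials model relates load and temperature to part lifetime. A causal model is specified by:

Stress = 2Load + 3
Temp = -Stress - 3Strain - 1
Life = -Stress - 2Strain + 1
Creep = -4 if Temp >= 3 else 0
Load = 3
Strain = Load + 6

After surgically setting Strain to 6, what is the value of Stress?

9

Under do(Strain=6), the mechanism Strain = Load + 6 is discarded; Strain is fixed at 6.
Since Stress is not a descendant of the intervened variable, it is unaffected.
Stress = 2Load + 3  [with Load=3]  = 9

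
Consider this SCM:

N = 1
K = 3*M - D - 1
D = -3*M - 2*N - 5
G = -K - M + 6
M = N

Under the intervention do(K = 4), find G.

Intervening sets K = 4 and removes its equation (K = 3*M - D - 1).
M = N  [with N=1]  = 1
G = -K - M + 6  [with K=4, M=1]  = 1

1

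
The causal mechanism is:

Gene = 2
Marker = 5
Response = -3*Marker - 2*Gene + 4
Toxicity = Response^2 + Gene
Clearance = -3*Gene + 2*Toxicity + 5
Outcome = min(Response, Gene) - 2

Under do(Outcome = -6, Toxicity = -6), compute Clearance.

-13

Setting Outcome = -6, Toxicity = -6 by intervention discards those variables' equations.
Clearance = -3*Gene + 2*Toxicity + 5  [with Gene=2, Toxicity=-6]  = -13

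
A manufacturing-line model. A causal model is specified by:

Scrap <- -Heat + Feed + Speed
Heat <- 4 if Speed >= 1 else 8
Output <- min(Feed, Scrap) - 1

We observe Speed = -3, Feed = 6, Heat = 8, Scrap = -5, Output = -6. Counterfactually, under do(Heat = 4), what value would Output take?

-2

do(Heat=4) replaces the equation Heat <- 4 if Speed >= 1 else 8 with the constant Heat = 4.
Scrap = -Heat + Feed + Speed  [with Heat=4, Feed=6, Speed=-3]  = -1
Output = min(Feed, Scrap) - 1  [with Feed=6, Scrap=-1]  = -2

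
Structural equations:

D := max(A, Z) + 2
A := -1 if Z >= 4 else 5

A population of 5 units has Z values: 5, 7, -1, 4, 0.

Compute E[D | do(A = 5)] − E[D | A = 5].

0.4

The intervention sets A=5 in all 5 units regardless of Z. Recomputing D per unit gives 7, 9, 7, 7, 7; average 7.4.
Conditioning on A=5 selects the 2 unit(s) with Z ∈ {-1, 0}. Their D values: 7, 7. Mean = 7.
Difference = 7.4 − 7 = 0.4.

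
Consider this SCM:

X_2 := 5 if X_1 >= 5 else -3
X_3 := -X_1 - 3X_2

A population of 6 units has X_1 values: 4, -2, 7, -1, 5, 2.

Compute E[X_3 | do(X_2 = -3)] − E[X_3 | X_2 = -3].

-1.75

do(X_2=-3) breaks X_2's dependence on X_1. With X_2=-3 fixed, X_3 across the units is 5, 11, 2, 10, 4, 7, mean 6.5.
Conditioning on X_2=-3 selects the 4 unit(s) with X_1 ∈ {4, -2, -1, 2}. Their X_3 values: 5, 11, 10, 7. Mean = 8.25.
Difference = 6.5 − 8.25 = -1.75.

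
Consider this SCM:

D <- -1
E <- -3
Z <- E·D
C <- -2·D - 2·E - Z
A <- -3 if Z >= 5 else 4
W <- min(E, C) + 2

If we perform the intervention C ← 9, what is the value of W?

Under do(C=9), the mechanism C <- -2·D - 2·E - Z is discarded; C is fixed at 9.
W = min(E, C) + 2  [with E=-3, C=9]  = -1

-1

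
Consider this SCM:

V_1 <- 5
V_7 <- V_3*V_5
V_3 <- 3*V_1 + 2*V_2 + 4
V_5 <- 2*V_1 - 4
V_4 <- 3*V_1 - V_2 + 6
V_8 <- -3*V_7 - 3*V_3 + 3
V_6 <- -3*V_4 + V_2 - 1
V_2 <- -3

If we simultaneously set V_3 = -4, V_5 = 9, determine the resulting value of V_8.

The joint intervention fixes V_3 = -4, V_5 = 9, removing each variable's own equation.
V_7 = V_3*V_5  [with V_3=-4, V_5=9]  = -36
V_8 = -3*V_7 - 3*V_3 + 3  [with V_7=-36, V_3=-4]  = 123

123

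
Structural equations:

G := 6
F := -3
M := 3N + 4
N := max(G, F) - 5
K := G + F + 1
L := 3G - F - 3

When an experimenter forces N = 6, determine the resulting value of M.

22

The intervention breaks the incoming arrows to N: N := max(G, F) - 5 no longer applies, and N = 6.
M = 3N + 4  [with N=6]  = 22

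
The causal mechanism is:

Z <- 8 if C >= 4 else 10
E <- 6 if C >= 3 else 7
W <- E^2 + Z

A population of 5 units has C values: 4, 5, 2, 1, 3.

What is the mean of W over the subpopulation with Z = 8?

44

Observing Z=8 restricts to units where Z's equation naturally yields 8: C ∈ {4, 5}. In that subpopulation W = 44, 44, mean 44.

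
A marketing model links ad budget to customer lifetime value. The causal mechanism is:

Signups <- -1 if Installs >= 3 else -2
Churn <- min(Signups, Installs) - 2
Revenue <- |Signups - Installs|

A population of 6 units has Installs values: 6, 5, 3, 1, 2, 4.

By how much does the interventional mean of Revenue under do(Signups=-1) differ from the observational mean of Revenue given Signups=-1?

-1

do(Signups=-1) breaks Signups's dependence on Installs. With Signups=-1 fixed, Revenue across the units is 7, 6, 4, 2, 3, 5, mean 4.5.
Conditioning on Signups=-1 selects the 4 unit(s) with Installs ∈ {6, 5, 3, 4}. Their Revenue values: 7, 6, 4, 5. Mean = 5.5.
Difference = 4.5 − 5.5 = -1.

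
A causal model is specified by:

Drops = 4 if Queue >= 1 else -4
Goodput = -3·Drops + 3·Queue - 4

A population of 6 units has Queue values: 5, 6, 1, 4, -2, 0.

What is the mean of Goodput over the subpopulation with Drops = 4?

-4

E[Goodput|Drops=4] averages over only the 4 units with Drops=4 (Queue = 5, 6, 1, 4): Goodput = -1, 2, -13, -4, mean -4.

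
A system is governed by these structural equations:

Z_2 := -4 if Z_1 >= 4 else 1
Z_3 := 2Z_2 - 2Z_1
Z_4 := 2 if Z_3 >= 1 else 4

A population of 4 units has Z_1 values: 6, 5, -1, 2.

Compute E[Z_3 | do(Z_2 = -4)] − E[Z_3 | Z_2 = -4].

do(Z_2=-4) breaks Z_2's dependence on Z_1. With Z_2=-4 fixed, Z_3 across the units is -20, -18, -6, -12, mean -14.
E[Z_3|Z_2=-4] averages over only the 2 units with Z_2=-4 (Z_1 = 6, 5): Z_3 = -20, -18, mean -19.
Difference = -14 − (-19) = 5.

5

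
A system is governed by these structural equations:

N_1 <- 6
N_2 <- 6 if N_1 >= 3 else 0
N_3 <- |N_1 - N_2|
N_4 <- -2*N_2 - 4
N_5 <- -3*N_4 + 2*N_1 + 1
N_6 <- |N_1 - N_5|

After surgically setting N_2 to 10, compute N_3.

The intervention breaks the incoming arrows to N_2: N_2 <- 6 if N_1 >= 3 else 0 no longer applies, and N_2 = 10.
N_3 = |N_1 - N_2|  [with N_1=6, N_2=10]  = 4

4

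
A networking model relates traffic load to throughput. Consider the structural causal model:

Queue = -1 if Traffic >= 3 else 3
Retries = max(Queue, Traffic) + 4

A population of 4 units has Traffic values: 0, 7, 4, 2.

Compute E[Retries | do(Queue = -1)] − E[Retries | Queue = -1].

-2.25

do(Queue=-1) breaks Queue's dependence on Traffic. With Queue=-1 fixed, Retries across the units is 4, 11, 8, 6, mean 7.25.
Observing Queue=-1 restricts to units where Queue's equation naturally yields -1: Traffic ∈ {7, 4}. In that subpopulation Retries = 11, 8, mean 9.5.
Difference = 7.25 − 9.5 = -2.25.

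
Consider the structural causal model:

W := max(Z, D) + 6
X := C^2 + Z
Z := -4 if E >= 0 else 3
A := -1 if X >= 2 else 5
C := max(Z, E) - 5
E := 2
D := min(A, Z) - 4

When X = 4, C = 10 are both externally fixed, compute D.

The joint intervention fixes X = 4, C = 10, removing each variable's own equation.
Z = -4 if E >= 0 else 3  [with E=2]  = -4
A = -1 if X >= 2 else 5  [with X=4]  = -1
D = min(A, Z) - 4  [with A=-1, Z=-4]  = -8

-8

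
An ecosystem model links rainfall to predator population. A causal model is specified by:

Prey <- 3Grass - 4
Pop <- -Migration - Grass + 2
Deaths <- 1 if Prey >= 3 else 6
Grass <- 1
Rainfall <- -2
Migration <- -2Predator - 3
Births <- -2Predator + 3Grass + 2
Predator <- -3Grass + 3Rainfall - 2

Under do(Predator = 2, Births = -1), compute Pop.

The joint intervention fixes Predator = 2, Births = -1, removing each variable's own equation.
Migration = -2Predator - 3  [with Predator=2]  = -7
Pop = -Migration - Grass + 2  [with Migration=-7, Grass=1]  = 8

8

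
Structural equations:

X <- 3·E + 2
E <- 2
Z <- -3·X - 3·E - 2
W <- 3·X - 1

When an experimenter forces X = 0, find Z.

Under do(X=0), the mechanism X <- 3·E + 2 is discarded; X is fixed at 0.
Z = -3·X - 3·E - 2  [with X=0, E=2]  = -8

-8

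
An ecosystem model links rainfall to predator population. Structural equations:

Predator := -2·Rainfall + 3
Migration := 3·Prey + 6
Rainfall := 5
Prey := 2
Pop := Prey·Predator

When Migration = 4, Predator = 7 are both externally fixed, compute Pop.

The joint intervention fixes Migration = 4, Predator = 7, removing each variable's own equation.
Pop = Prey·Predator  [with Prey=2, Predator=7]  = 14

14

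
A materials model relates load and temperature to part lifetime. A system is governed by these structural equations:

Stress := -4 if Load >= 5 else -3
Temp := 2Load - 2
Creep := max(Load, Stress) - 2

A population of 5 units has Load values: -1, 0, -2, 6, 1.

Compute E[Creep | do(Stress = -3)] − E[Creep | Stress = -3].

Every unit gets Stress=-3 under the intervention. Creep values become -3, -2, -4, 4, -1; E[Creep|do(Stress=-3)] = -1.2.
Conditioning on Stress=-3 selects the 4 unit(s) with Load ∈ {-1, 0, -2, 1}. Their Creep values: -3, -2, -4, -1. Mean = -2.5.
Difference = -1.2 − (-2.5) = 1.3.

1.3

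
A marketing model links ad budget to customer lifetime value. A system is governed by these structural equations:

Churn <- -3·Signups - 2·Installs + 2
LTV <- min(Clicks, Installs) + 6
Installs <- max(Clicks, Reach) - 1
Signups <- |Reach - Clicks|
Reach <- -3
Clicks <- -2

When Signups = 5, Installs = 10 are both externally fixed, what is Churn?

The joint intervention fixes Signups = 5, Installs = 10, removing each variable's own equation.
Churn = -3·Signups - 2·Installs + 2  [with Signups=5, Installs=10]  = -33

-33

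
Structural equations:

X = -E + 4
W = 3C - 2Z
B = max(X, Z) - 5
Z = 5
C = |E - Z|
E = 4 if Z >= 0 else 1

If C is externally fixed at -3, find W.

-19

The intervention breaks the incoming arrows to C: C = |E - Z| no longer applies, and C = -3.
W = 3C - 2Z  [with C=-3, Z=5]  = -19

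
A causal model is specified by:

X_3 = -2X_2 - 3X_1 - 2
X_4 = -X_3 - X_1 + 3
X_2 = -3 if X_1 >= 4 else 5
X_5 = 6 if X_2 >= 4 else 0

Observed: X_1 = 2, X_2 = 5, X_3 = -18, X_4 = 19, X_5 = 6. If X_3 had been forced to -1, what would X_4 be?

The intervention breaks the incoming arrows to X_3: X_3 = -2X_2 - 3X_1 - 2 no longer applies, and X_3 = -1.
X_4 = -X_3 - X_1 + 3  [with X_3=-1, X_1=2]  = 2

2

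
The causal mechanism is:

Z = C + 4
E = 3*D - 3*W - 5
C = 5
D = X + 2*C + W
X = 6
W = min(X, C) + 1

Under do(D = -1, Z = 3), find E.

The joint intervention fixes D = -1, Z = 3, removing each variable's own equation.
W = min(X, C) + 1  [with X=6, C=5]  = 6
E = 3*D - 3*W - 5  [with D=-1, W=6]  = -26

-26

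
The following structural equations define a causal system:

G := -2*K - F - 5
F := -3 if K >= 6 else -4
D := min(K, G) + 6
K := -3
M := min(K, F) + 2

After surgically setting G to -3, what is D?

3

The intervention breaks the incoming arrows to G: G := -2*K - F - 5 no longer applies, and G = -3.
D = min(K, G) + 6  [with K=-3, G=-3]  = 3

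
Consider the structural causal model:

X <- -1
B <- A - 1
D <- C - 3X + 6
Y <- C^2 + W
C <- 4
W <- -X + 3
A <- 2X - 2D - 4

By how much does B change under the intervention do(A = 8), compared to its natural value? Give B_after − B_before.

Under do(A=8), the mechanism A <- 2X - 2D - 4 is discarded; A is fixed at 8.
B = A - 1  [with A=8]  = 7
Without intervention: D = C - 3X + 6  [with C=4, X=-1]  = 13; A = 2X - 2D - 4  [with X=-1, D=13]  = -32; B = A - 1  [with A=-32]  = -33.
Change = 7 − (-33) = 40.

40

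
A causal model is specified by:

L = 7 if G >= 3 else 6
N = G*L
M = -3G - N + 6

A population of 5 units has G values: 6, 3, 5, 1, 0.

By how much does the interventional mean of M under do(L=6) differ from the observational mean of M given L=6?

-22.5

do(L=6) breaks L's dependence on G. With L=6 fixed, M across the units is -48, -21, -39, -3, 6, mean -21.
Observing L=6 restricts to units where L's equation naturally yields 6: G ∈ {1, 0}. In that subpopulation M = -3, 6, mean 1.5.
Difference = -21 − 1.5 = -22.5.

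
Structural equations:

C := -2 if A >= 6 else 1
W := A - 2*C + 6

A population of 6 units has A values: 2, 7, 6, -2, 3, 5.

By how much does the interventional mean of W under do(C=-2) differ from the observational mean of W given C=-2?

-3

The intervention sets C=-2 in all 6 units regardless of A. Recomputing W per unit gives 12, 17, 16, 8, 13, 15; average 13.5.
E[W|C=-2] averages over only the 2 units with C=-2 (A = 7, 6): W = 17, 16, mean 16.5.
Difference = 13.5 − 16.5 = -3.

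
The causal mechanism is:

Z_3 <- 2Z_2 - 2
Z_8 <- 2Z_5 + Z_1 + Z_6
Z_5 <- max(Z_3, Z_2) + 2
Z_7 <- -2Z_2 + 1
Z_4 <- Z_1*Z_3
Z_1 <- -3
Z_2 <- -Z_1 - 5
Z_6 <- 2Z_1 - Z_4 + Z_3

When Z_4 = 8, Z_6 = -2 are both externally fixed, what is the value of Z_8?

Under do(Z_4 = 8, Z_6 = -2), each intervened variable's structural equation is replaced by its fixed value.
Z_2 = -Z_1 - 5  [with Z_1=-3]  = -2
Z_3 = 2Z_2 - 2  [with Z_2=-2]  = -6
Z_5 = max(Z_3, Z_2) + 2  [with Z_3=-6, Z_2=-2]  = 0
Z_8 = 2Z_5 + Z_1 + Z_6  [with Z_5=0, Z_1=-3, Z_6=-2]  = -5

-5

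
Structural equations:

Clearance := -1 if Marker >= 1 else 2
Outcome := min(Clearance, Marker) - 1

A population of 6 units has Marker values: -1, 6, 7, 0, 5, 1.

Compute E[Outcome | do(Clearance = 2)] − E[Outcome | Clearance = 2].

1.5

Every unit gets Clearance=2 under the intervention. Outcome values become -2, 1, 1, -1, 1, 0; E[Outcome|do(Clearance=2)] = 0.
Observing Clearance=2 restricts to units where Clearance's equation naturally yields 2: Marker ∈ {-1, 0}. In that subpopulation Outcome = -2, -1, mean -1.5.
Difference = 0 − (-1.5) = 1.5.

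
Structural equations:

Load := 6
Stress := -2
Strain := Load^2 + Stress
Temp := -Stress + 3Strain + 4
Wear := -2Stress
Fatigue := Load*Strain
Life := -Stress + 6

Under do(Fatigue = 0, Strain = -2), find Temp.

Under do(Fatigue = 0, Strain = -2), each intervened variable's structural equation is replaced by its fixed value.
Temp = -Stress + 3Strain + 4  [with Stress=-2, Strain=-2]  = 0

0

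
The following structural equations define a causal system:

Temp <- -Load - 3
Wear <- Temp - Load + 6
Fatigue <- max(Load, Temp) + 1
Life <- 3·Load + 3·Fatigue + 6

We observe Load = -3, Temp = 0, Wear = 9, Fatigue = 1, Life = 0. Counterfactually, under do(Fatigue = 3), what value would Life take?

6

Intervening sets Fatigue = 3 and removes its equation (Fatigue <- max(Load, Temp) + 1).
Life = 3·Load + 3·Fatigue + 6  [with Load=-3, Fatigue=3]  = 6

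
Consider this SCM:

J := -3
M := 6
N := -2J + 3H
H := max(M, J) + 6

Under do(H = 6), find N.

24

The intervention breaks the incoming arrows to H: H := max(M, J) + 6 no longer applies, and H = 6.
N = -2J + 3H  [with J=-3, H=6]  = 24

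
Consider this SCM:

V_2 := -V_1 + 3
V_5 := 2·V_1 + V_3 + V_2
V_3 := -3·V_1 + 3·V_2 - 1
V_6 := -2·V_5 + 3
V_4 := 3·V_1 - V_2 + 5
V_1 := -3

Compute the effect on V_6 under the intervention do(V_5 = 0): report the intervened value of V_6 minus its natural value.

The intervention breaks the incoming arrows to V_5: V_5 := 2·V_1 + V_3 + V_2 no longer applies, and V_5 = 0.
V_6 = -2·V_5 + 3  [with V_5=0]  = 3
Without intervention: V_2 = -V_1 + 3  [with V_1=-3]  = 6; V_3 = -3·V_1 + 3·V_2 - 1  [with V_1=-3, V_2=6]  = 26; V_5 = 2·V_1 + V_3 + V_2  [with V_1=-3, V_3=26, V_2=6]  = 26; V_6 = -2·V_5 + 3  [with V_5=26]  = -49.
Change = 3 − (-49) = 52.

52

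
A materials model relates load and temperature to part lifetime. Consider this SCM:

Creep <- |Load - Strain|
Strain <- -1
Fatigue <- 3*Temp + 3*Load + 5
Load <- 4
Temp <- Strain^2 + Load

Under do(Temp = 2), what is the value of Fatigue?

23

do(Temp=2) replaces the equation Temp <- Strain^2 + Load with the constant Temp = 2.
Fatigue = 3*Temp + 3*Load + 5  [with Temp=2, Load=4]  = 23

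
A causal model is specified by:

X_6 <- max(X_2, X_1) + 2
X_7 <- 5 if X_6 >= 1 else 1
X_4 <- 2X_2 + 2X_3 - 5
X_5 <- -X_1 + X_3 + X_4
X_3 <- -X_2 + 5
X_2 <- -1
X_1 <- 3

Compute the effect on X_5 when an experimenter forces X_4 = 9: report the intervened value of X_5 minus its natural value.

Intervening sets X_4 = 9 and removes its equation (X_4 <- 2X_2 + 2X_3 - 5).
X_3 = -X_2 + 5  [with X_2=-1]  = 6
X_5 = -X_1 + X_3 + X_4  [with X_1=3, X_3=6, X_4=9]  = 12
Without intervention: X_3 = -X_2 + 5  [with X_2=-1]  = 6; X_4 = 2X_2 + 2X_3 - 5  [with X_2=-1, X_3=6]  = 5; X_5 = -X_1 + X_3 + X_4  [with X_1=3, X_3=6, X_4=5]  = 8.
Change = 12 − 8 = 4.

4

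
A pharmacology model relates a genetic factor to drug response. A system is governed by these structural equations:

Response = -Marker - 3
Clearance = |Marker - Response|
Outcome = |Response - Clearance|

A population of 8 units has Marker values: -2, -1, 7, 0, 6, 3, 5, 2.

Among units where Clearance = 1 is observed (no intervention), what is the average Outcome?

2.5

E[Outcome|Clearance=1] averages over only the 2 units with Clearance=1 (Marker = -2, -1): Outcome = 2, 3, mean 2.5.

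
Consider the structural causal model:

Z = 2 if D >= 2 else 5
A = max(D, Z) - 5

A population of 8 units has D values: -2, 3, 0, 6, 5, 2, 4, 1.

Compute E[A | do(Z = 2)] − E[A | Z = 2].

The intervention sets Z=2 in all 8 units regardless of D. Recomputing A per unit gives -3, -2, -3, 1, 0, -3, -1, -3; average -1.75.
Conditioning on Z=2 selects the 5 unit(s) with D ∈ {3, 6, 5, 2, 4}. Their A values: -2, 1, 0, -3, -1. Mean = -1.
Difference = -1.75 − (-1) = -0.75.

-0.75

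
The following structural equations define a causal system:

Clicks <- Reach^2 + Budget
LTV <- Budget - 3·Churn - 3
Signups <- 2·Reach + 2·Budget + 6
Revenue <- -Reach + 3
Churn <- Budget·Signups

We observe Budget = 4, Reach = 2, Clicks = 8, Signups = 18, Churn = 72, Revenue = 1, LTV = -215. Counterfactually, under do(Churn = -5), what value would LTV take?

16

Under do(Churn=-5), the mechanism Churn <- Budget·Signups is discarded; Churn is fixed at -5.
LTV = Budget - 3·Churn - 3  [with Budget=4, Churn=-5]  = 16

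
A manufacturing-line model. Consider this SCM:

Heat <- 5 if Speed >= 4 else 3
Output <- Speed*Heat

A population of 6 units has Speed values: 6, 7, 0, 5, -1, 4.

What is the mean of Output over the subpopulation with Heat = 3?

-1.5

Conditioning on Heat=3 selects the 2 unit(s) with Speed ∈ {0, -1}. Their Output values: 0, -3. Mean = -1.5.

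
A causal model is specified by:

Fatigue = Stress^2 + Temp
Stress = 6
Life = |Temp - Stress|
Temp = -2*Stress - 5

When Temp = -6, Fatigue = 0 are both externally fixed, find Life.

12

Setting Temp = -6, Fatigue = 0 by intervention discards those variables' equations.
Life = |Temp - Stress|  [with Temp=-6, Stress=6]  = 12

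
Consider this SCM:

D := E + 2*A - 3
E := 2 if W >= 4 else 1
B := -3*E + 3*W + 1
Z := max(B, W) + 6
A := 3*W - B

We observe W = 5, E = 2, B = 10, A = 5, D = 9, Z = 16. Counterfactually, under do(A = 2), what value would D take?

Intervening sets A = 2 and removes its equation (A := 3*W - B).
E = 2 if W >= 4 else 1  [with W=5]  = 2
D = E + 2*A - 3  [with E=2, A=2]  = 3

3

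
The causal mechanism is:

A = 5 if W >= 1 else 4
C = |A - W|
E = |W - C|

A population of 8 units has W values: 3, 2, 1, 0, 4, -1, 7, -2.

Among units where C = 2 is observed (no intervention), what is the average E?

3

Observing C=2 restricts to units where C's equation naturally yields 2: W ∈ {3, 7}. In that subpopulation E = 1, 5, mean 3.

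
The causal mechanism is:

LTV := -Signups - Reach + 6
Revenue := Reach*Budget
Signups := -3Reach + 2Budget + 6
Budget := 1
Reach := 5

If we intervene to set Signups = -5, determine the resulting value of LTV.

do(Signups=-5) replaces the equation Signups := -3Reach + 2Budget + 6 with the constant Signups = -5.
LTV = -Signups - Reach + 6  [with Signups=-5, Reach=5]  = 6

6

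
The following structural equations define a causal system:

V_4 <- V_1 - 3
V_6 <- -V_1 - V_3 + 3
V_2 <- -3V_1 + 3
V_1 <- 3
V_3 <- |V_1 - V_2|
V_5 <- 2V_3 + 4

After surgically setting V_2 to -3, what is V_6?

-6

Under do(V_2=-3), the mechanism V_2 <- -3V_1 + 3 is discarded; V_2 is fixed at -3.
V_3 = |V_1 - V_2|  [with V_1=3, V_2=-3]  = 6
V_6 = -V_1 - V_3 + 3  [with V_1=3, V_3=6]  = -6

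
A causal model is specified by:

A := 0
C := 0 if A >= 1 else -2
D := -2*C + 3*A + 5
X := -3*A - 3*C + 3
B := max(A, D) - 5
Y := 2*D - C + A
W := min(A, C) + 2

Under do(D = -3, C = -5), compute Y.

-1

Setting D = -3, C = -5 by intervention discards those variables' equations.
Y = 2*D - C + A  [with D=-3, C=-5, A=0]  = -1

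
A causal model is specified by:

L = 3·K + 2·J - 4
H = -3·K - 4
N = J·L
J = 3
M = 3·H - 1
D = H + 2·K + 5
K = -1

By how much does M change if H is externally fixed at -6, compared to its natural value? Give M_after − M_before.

-15

Under do(H=-6), the mechanism H = -3·K - 4 is discarded; H is fixed at -6.
M = 3·H - 1  [with H=-6]  = -19
Without intervention: H = -3·K - 4  [with K=-1]  = -1; M = 3·H - 1  [with H=-1]  = -4.
Change = -19 − (-4) = -15.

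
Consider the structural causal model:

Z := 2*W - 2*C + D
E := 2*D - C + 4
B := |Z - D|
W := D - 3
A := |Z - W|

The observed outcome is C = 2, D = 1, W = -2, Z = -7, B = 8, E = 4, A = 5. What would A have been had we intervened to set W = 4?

The intervention breaks the incoming arrows to W: W := D - 3 no longer applies, and W = 4.
Z = 2*W - 2*C + D  [with W=4, C=2, D=1]  = 5
A = |Z - W|  [with Z=5, W=4]  = 1

1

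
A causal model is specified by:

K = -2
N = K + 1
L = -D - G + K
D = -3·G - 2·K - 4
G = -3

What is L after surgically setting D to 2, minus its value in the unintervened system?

The intervention breaks the incoming arrows to D: D = -3·G - 2·K - 4 no longer applies, and D = 2.
L = -D - G + K  [with D=2, G=-3, K=-2]  = -1
Without intervention: D = -3·G - 2·K - 4  [with G=-3, K=-2]  = 9; L = -D - G + K  [with D=9, G=-3, K=-2]  = -8.
Change = -1 − (-8) = 7.

7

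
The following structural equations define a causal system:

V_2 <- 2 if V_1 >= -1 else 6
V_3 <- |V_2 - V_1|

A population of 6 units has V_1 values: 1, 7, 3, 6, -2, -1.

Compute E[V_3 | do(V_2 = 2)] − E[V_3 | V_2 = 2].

0.2

Under do(V_2=2), V_2's equation is replaced by V_2=2 for every unit. Per-unit V_3: 1, 5, 1, 4, 4, 3. Mean = 3.
Conditioning on V_2=2 selects the 5 unit(s) with V_1 ∈ {1, 7, 3, 6, -1}. Their V_3 values: 1, 5, 1, 4, 3. Mean = 2.8.
Difference = 3 − 2.8 = 0.2.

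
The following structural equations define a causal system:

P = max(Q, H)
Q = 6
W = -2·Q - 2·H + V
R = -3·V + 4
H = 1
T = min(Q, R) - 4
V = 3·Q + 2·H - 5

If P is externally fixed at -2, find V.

do(P=-2) replaces the equation P = max(Q, H) with the constant P = -2.
V is not downstream of the intervention, so its value is determined by the original equations.
V = 3·Q + 2·H - 5  [with Q=6, H=1]  = 15

15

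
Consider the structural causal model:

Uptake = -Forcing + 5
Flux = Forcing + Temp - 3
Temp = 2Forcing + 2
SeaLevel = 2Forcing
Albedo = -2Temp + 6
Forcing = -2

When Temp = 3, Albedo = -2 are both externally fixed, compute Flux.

Under do(Temp = 3, Albedo = -2), each intervened variable's structural equation is replaced by its fixed value.
Flux = Forcing + Temp - 3  [with Forcing=-2, Temp=3]  = -2

-2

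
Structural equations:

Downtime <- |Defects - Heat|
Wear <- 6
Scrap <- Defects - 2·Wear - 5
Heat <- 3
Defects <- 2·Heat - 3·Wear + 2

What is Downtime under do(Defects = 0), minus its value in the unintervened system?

-10

do(Defects=0) replaces the equation Defects <- 2·Heat - 3·Wear + 2 with the constant Defects = 0.
Downtime = |Defects - Heat|  [with Defects=0, Heat=3]  = 3
Without intervention: Defects = 2·Heat - 3·Wear + 2  [with Heat=3, Wear=6]  = -10; Downtime = |Defects - Heat|  [with Defects=-10, Heat=3]  = 13.
Change = 3 − 13 = -10.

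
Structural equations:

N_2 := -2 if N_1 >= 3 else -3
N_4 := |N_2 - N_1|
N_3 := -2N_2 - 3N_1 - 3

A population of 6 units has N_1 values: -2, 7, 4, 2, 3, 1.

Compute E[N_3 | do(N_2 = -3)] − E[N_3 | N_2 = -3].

-6.5

Every unit gets N_2=-3 under the intervention. N_3 values become 9, -18, -9, -3, -6, 0; E[N_3|do(N_2=-3)] = -4.5.
Conditioning on N_2=-3 selects the 3 unit(s) with N_1 ∈ {-2, 2, 1}. Their N_3 values: 9, -3, 0. Mean = 2.
Difference = -4.5 − 2 = -6.5.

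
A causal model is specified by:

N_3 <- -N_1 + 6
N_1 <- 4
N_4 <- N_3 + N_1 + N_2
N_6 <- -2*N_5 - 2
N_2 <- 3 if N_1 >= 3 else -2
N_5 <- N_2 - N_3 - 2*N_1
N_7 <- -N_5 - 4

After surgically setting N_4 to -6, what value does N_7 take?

The intervention breaks the incoming arrows to N_4: N_4 <- N_3 + N_1 + N_2 no longer applies, and N_4 = -6.
No directed path runs from N_4 to N_7, so N_7 keeps its natural value.
N_2 = 3 if N_1 >= 3 else -2  [with N_1=4]  = 3
N_3 = -N_1 + 6  [with N_1=4]  = 2
N_5 = N_2 - N_3 - 2*N_1  [with N_2=3, N_3=2, N_1=4]  = -7
N_7 = -N_5 - 4  [with N_5=-7]  = 3

3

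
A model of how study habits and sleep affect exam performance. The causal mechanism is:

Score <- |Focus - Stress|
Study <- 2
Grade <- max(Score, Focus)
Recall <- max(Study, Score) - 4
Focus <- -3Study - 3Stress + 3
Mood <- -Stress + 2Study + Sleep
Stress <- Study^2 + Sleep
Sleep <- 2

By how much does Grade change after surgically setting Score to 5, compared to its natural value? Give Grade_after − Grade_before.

-22

do(Score=5) replaces the equation Score <- |Focus - Stress| with the constant Score = 5.
Stress = Study^2 + Sleep  [with Study=2, Sleep=2]  = 6
Focus = -3Study - 3Stress + 3  [with Study=2, Stress=6]  = -21
Grade = max(Score, Focus)  [with Score=5, Focus=-21]  = 5
Without intervention: Stress = Study^2 + Sleep  [with Study=2, Sleep=2]  = 6; Focus = -3Study - 3Stress + 3  [with Study=2, Stress=6]  = -21; Score = |Focus - Stress|  [with Focus=-21, Stress=6]  = 27; Grade = max(Score, Focus)  [with Score=27, Focus=-21]  = 27.
Change = 5 − 27 = -22.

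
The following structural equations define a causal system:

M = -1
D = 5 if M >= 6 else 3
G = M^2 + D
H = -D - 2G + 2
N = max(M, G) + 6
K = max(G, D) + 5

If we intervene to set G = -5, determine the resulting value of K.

The intervention breaks the incoming arrows to G: G = M^2 + D no longer applies, and G = -5.
D = 5 if M >= 6 else 3  [with M=-1]  = 3
K = max(G, D) + 5  [with G=-5, D=3]  = 8

8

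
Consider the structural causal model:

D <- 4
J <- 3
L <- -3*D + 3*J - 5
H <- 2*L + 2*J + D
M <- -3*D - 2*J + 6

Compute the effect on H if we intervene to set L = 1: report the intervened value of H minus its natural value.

The intervention breaks the incoming arrows to L: L <- -3*D + 3*J - 5 no longer applies, and L = 1.
H = 2*L + 2*J + D  [with L=1, J=3, D=4]  = 12
Without intervention: L = -3*D + 3*J - 5  [with D=4, J=3]  = -8; H = 2*L + 2*J + D  [with L=-8, J=3, D=4]  = -6.
Change = 12 − (-6) = 18.

18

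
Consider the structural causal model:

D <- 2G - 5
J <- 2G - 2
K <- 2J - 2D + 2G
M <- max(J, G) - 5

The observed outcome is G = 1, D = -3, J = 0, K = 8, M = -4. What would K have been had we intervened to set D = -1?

Under do(D=-1), the mechanism D <- 2G - 5 is discarded; D is fixed at -1.
J = 2G - 2  [with G=1]  = 0
K = 2J - 2D + 2G  [with J=0, D=-1, G=1]  = 4

4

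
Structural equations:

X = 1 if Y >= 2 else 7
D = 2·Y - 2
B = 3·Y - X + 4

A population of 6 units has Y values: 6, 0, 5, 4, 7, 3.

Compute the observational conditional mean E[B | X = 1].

Conditioning on X=1 selects the 5 unit(s) with Y ∈ {6, 5, 4, 7, 3}. Their B values: 21, 18, 15, 24, 12. Mean = 18.

18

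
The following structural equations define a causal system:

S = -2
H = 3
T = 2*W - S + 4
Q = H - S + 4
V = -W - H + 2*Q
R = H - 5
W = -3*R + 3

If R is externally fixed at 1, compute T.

The intervention breaks the incoming arrows to R: R = H - 5 no longer applies, and R = 1.
W = -3*R + 3  [with R=1]  = 0
T = 2*W - S + 4  [with W=0, S=-2]  = 6

6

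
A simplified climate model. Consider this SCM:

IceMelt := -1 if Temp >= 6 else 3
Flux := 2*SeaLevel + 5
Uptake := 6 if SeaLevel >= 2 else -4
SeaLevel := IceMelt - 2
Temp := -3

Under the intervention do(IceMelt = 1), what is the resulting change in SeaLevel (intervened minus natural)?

-2

The intervention breaks the incoming arrows to IceMelt: IceMelt := -1 if Temp >= 6 else 3 no longer applies, and IceMelt = 1.
SeaLevel = IceMelt - 2  [with IceMelt=1]  = -1
Without intervention: IceMelt = -1 if Temp >= 6 else 3  [with Temp=-3]  = 3; SeaLevel = IceMelt - 2  [with IceMelt=3]  = 1.
Change = -1 − 1 = -2.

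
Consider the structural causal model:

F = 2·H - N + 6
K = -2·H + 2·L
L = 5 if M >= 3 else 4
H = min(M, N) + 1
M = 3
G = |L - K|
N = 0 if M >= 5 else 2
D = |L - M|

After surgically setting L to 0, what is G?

6

Under do(L=0), the mechanism L = 5 if M >= 3 else 4 is discarded; L is fixed at 0.
N = 0 if M >= 5 else 2  [with M=3]  = 2
H = min(M, N) + 1  [with M=3, N=2]  = 3
K = -2·H + 2·L  [with H=3, L=0]  = -6
G = |L - K|  [with L=0, K=-6]  = 6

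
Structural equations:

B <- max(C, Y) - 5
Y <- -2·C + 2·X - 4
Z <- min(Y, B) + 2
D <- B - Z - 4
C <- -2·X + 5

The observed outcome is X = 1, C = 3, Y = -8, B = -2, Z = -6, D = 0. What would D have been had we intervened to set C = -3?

-6

Under do(C=-3), the mechanism C <- -2·X + 5 is discarded; C is fixed at -3.
Y = -2·C + 2·X - 4  [with C=-3, X=1]  = 4
B = max(C, Y) - 5  [with C=-3, Y=4]  = -1
Z = min(Y, B) + 2  [with Y=4, B=-1]  = 1
D = B - Z - 4  [with B=-1, Z=1]  = -6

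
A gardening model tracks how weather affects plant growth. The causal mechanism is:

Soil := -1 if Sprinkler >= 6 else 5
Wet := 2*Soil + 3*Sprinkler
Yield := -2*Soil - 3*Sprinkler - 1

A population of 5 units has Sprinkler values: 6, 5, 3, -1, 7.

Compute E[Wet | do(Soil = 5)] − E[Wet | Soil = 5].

5

Under do(Soil=5), Soil's equation is replaced by Soil=5 for every unit. Per-unit Wet: 28, 25, 19, 7, 31. Mean = 22.
Conditioning on Soil=5 selects the 3 unit(s) with Sprinkler ∈ {5, 3, -1}. Their Wet values: 25, 19, 7. Mean = 17.
Difference = 22 − 17 = 5.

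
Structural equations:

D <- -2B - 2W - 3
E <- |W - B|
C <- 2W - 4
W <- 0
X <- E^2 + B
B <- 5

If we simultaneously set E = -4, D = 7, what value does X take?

Setting E = -4, D = 7 by intervention discards those variables' equations.
X = E^2 + B  [with E=-4, B=5]  = 21

21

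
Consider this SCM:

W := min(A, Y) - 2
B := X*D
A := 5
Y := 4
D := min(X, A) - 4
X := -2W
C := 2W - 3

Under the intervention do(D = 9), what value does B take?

Under do(D=9), the mechanism D := min(X, A) - 4 is discarded; D is fixed at 9.
W = min(A, Y) - 2  [with A=5, Y=4]  = 2
X = -2W  [with W=2]  = -4
B = X*D  [with X=-4, D=9]  = -36

-36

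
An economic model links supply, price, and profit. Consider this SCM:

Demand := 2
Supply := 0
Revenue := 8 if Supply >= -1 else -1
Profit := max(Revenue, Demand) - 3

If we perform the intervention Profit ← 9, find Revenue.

Under do(Profit=9), the mechanism Profit := max(Revenue, Demand) - 3 is discarded; Profit is fixed at 9.
Since Revenue is not a descendant of the intervened variable, it is unaffected.
Revenue = 8 if Supply >= -1 else -1  [with Supply=0]  = 8

8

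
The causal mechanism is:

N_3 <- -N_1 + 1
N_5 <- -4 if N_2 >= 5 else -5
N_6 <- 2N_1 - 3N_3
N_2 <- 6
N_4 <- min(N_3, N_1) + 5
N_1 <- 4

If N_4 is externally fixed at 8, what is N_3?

Under do(N_4=8), the mechanism N_4 <- min(N_3, N_1) + 5 is discarded; N_4 is fixed at 8.
Since N_3 is not a descendant of the intervened variable, it is unaffected.
N_3 = -N_1 + 1  [with N_1=4]  = -3

-3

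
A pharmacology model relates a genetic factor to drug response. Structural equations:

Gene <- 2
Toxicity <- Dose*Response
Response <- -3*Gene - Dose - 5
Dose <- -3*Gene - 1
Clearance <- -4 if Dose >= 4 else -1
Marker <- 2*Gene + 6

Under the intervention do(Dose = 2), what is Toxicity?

do(Dose=2) replaces the equation Dose <- -3*Gene - 1 with the constant Dose = 2.
Response = -3*Gene - Dose - 5  [with Gene=2, Dose=2]  = -13
Toxicity = Dose*Response  [with Dose=2, Response=-13]  = -26

-26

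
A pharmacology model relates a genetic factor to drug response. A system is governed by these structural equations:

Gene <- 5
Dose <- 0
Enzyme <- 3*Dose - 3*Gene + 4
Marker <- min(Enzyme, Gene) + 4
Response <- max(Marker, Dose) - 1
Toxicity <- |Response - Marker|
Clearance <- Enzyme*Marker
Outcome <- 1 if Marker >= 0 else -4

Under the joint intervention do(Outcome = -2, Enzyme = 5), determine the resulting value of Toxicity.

1

The joint intervention fixes Outcome = -2, Enzyme = 5, removing each variable's own equation.
Marker = min(Enzyme, Gene) + 4  [with Enzyme=5, Gene=5]  = 9
Response = max(Marker, Dose) - 1  [with Marker=9, Dose=0]  = 8
Toxicity = |Response - Marker|  [with Response=8, Marker=9]  = 1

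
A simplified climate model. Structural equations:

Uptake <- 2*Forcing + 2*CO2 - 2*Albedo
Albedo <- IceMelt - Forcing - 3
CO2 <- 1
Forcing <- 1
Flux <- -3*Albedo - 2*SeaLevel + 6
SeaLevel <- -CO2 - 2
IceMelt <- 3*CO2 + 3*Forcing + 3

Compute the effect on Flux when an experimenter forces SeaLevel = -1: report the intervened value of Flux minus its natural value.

-4

The intervention breaks the incoming arrows to SeaLevel: SeaLevel <- -CO2 - 2 no longer applies, and SeaLevel = -1.
IceMelt = 3*CO2 + 3*Forcing + 3  [with CO2=1, Forcing=1]  = 9
Albedo = IceMelt - Forcing - 3  [with IceMelt=9, Forcing=1]  = 5
Flux = -3*Albedo - 2*SeaLevel + 6  [with Albedo=5, SeaLevel=-1]  = -7
Without intervention: IceMelt = 3*CO2 + 3*Forcing + 3  [with CO2=1, Forcing=1]  = 9; Albedo = IceMelt - Forcing - 3  [with IceMelt=9, Forcing=1]  = 5; SeaLevel = -CO2 - 2  [with CO2=1]  = -3; Flux = -3*Albedo - 2*SeaLevel + 6  [with Albedo=5, SeaLevel=-3]  = -3.
Change = -7 − (-3) = -4.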